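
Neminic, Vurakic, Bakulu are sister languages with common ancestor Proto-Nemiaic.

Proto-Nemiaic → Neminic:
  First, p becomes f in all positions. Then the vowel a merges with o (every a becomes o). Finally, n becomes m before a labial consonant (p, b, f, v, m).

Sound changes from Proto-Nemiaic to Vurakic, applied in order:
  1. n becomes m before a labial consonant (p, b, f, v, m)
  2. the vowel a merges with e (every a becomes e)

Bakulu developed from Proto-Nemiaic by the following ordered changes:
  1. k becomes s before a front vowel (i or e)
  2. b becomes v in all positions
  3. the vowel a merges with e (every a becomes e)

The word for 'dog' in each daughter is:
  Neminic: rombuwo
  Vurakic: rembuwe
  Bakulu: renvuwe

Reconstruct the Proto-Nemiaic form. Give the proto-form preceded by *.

Position 7: Neminic has o, Vurakic has e, Bakulu has e. Taking the neighbouring segments as reconstructed: Neminic o could go back to *a or *o; Vurakic e could go back to *a or *e; Bakulu e could go back to *a or *e — the one source consistent with every daughter is *a.
Position 3: Neminic has m, Vurakic has m, Bakulu has n. Bakulu preserves n here (none of its changes turn any other segment into n), so the proto-segment is *n.
This points to *ranbuwa. Verify forward in each daughter:
Neminic: *ranbuwa > ronbuwo > rombuwo  (by vowel merger, nasal place assimilation)
Vurakic: *ranbuwa > rambuwa > rembuwe  (by nasal place assimilation, vowel merger)
Bakulu: start from *ranbuwa.
  rule 1: no change — ranbuwa
  rule 2 (unconditioned shift): ranbuwa → ranvuwa
  rule 3 (vowel merger): ranvuwa → renvuwe
  ⇒ Bakulu renvuwe
No other proto-form is consistent with every reflex, so the reconstruction is *ranbuwa.

*ranbuwa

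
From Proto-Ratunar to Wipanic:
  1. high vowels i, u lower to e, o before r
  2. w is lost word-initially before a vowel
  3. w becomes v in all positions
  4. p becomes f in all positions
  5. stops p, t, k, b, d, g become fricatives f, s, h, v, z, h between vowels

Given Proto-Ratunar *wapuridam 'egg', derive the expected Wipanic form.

Wipanic: *wapuridam > waporidam > aporidam > aforidam > aforizam  (by pre-rhotic lowering, glide loss, unconditioned shift, intervocalic lenition)

aforizam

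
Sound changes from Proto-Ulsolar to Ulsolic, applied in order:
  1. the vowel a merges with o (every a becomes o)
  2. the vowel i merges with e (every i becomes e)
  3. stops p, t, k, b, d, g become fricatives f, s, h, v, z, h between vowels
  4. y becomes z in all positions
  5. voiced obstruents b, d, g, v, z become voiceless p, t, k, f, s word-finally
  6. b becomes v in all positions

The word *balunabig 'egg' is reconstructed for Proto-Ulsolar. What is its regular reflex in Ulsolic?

Ulsolic: *balunabig > bolunobig > bolunobeg > bolunoveg > bolunovek > volunovek  (by vowel merger, vowel merger, intervocalic lenition, final devoicing, unconditioned shift)

volunovek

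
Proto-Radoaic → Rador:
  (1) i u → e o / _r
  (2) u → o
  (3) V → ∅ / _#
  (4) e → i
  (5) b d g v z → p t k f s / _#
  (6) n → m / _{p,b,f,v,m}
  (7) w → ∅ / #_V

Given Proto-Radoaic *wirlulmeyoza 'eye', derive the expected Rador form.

irlolmiyos

Rador: *wirlulmeyoza
  wirlulmeyoza → werlulmeyoza   [pre-rhotic lowering]
  werlulmeyoza → werlolmeyoza   [vowel merger]
  werlolmeyoza → werlolmeyoz   [apocope]
  werlolmeyoz → wirlolmiyoz   [vowel merger]
  wirlolmiyoz → wirlolmiyos   [final devoicing]
  wirlolmiyos (rule 6 does not apply)
  wirlolmiyos → irlolmiyos   [glide loss]
  giving Rador irlolmiyos.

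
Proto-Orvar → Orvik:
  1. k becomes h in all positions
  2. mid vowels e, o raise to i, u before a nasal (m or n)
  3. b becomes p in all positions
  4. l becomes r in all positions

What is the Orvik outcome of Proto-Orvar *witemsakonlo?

Orvik: start from *witemsakonlo.
  rule 1 (unconditioned shift): witemsakonlo → witemsahonlo
  rule 2 (pre-nasal raising): witemsahonlo → witimsahunlo
  rule 3: no change — witimsahunlo
  rule 4 (unconditioned shift): witimsahunlo → witimsahunro
  ⇒ Orvik witimsahunro

witimsahunro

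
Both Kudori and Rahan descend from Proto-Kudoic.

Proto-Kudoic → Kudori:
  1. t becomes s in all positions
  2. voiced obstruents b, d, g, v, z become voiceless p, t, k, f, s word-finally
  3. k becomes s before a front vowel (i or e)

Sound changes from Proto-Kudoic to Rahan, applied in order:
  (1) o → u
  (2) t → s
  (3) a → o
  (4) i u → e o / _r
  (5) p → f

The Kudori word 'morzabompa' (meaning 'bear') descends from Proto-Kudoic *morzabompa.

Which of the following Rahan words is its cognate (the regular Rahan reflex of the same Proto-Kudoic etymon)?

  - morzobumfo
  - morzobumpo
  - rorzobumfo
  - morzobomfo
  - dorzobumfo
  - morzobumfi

morzobumfo

Rahan: *morzabompa > murzabumpa > murzobumpo > morzobumpo > morzobumfo  (by vowel merger, vowel merger, pre-rhotic lowering, unconditioned shift)
The other candidates each miss or misapply at least one Rahan change.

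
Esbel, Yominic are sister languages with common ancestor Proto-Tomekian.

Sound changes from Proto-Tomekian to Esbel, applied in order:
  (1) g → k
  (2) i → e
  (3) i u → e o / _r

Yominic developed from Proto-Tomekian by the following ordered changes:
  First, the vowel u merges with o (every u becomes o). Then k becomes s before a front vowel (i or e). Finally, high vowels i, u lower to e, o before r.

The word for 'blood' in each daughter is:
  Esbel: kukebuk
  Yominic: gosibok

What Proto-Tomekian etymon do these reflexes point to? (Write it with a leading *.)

Position 6: Esbel has u, Yominic has o. Esbel preserves u here (none of its changes turn any other segment into u), so the proto-segment is *u.
Position 3: Esbel has k, Yominic has s. Taking the neighbouring segments as reconstructed: Esbel k could go back to *k or *g; Yominic s could go back to *k or *s — the one source consistent with every daughter is *k.
Position 1: Esbel has k, Yominic has g. Yominic preserves g here (none of its changes turn any other segment into g), so the proto-segment is *g.
Verify the candidate proto-form against each daughter:
Esbel: *gukibuk > kukibuk > kukebuk  (by unconditioned shift, vowel merger)
Yominic: *gukibuk > gokibok > gosibok  (by vowel merger, palatalisation)
Only *gukibuk yields all of Esbel kukebuk, Yominic gosibok.

*gukibuk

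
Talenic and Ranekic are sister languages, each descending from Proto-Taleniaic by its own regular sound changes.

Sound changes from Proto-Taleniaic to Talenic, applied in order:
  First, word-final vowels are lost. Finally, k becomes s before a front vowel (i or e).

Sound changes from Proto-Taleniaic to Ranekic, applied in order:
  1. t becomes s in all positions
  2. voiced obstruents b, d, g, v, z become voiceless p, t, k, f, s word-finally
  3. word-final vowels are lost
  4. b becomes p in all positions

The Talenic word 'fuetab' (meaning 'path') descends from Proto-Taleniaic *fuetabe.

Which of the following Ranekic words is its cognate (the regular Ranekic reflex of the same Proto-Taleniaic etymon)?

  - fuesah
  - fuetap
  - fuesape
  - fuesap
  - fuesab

Ranekic: *fuetabe > fuesabe > fuesab > fuesap  (by unconditioned shift, apocope, unconditioned shift)
Among the options, 'fuesap' alone shows every Ranekic change applied in order.

fuesap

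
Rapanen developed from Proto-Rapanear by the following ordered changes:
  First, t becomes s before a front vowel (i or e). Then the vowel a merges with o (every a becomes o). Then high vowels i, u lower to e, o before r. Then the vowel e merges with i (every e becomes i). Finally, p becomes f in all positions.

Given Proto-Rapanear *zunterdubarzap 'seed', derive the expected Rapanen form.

Rapanen: *zunterdubarzap > zunserdubarzap > zunserduborzop > zunsirduborzop > zunsirduborzof  (by palatalisation, vowel merger, vowel merger, unconditioned shift)

zunsirduborzof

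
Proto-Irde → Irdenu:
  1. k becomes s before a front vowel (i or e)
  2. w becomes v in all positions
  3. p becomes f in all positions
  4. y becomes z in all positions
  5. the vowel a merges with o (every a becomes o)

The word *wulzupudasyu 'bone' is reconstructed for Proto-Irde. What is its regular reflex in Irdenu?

Irdenu: start from *wulzupudasyu.
  rule 1: no change — wulzupudasyu
  rule 2 (unconditioned shift): wulzupudasyu → vulzupudasyu
  rule 3 (unconditioned shift): vulzupudasyu → vulzufudasyu
  rule 4 (unconditioned shift): vulzufudasyu → vulzufudaszu
  rule 5 (vowel merger): vulzufudaszu → vulzufudoszu
  ⇒ Irdenu vulzufudoszu

vulzufudoszu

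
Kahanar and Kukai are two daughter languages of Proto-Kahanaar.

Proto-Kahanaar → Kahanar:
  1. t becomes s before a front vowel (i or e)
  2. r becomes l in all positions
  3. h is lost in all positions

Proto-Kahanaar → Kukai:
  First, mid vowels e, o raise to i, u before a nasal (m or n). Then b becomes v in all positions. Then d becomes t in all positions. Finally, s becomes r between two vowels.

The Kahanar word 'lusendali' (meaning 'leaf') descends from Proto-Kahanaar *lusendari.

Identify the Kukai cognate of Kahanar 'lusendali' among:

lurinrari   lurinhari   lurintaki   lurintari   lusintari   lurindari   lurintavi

lurintari

Kukai: *lusendari > lusindari > lusintari > lurintari  (by pre-nasal raising, unconditioned shift, rhotacism)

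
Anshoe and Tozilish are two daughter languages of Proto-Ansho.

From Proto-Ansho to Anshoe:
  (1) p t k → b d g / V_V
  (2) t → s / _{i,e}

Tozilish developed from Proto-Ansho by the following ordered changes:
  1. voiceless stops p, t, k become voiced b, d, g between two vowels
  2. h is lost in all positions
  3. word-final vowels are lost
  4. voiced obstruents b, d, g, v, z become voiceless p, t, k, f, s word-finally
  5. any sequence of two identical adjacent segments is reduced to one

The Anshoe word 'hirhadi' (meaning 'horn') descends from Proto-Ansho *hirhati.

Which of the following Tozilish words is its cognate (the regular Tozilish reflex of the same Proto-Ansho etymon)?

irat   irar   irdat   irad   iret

Tozilish: start from *hirhati.
  rule 1 (intervocalic voicing): hirhati → hirhadi
  rule 2 (h-loss): hirhadi → iradi
  rule 3 (apocope): iradi → irad
  rule 4 (final devoicing): irad → irat
  rule 5: no change — irat
  ⇒ Tozilish irat
Among the options, 'irat' alone shows every Tozilish change applied in order.

irat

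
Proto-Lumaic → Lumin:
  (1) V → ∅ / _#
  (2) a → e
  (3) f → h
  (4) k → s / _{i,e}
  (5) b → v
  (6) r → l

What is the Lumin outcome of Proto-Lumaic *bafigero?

Lumin: *bafigero
  bafigero → bafiger   [apocope]
  bafiger → befiger   [vowel merger]
  befiger → behiger   [unconditioned shift]
  behiger (rule 4 does not apply)
  behiger → vehiger   [unconditioned shift]
  vehiger → vehigel   [unconditioned shift]
  giving Lumin vehigel.

vehigel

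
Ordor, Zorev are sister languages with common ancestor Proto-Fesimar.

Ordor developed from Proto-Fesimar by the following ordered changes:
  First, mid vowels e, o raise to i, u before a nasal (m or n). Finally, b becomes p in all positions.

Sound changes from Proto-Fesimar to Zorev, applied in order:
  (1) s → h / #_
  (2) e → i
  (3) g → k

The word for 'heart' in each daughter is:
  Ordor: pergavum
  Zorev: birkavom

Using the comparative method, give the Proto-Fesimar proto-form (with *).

Position 7: Ordor has u, Zorev has o. Zorev preserves o here (none of its changes turn any other segment into o), so the proto-segment is *o.
Position 1: Ordor has p, Zorev has b. Zorev preserves b here (none of its changes turn any other segment into b), so the proto-segment is *b.
Position 4: Ordor has g, Zorev has k. Ordor preserves g here (none of its changes turn any other segment into g), so the proto-segment is *g.
Continuing position by position gives *bergavom; check it forward:
Ordor: start from *bergavom.
  rule 1 (pre-nasal raising): bergavom → bergavum
  rule 2 (unconditioned shift): bergavum → pergavum
  ⇒ Ordor pergavum
Zorev: start from *bergavom.
  rule 1: no change — bergavom
  rule 2 (vowel merger): bergavom → birgavom
  rule 3 (unconditioned shift): birgavom → birkavom
  ⇒ Zorev birkavom
Only *bergavom yields all of Ordor pergavum, Zorev birkavom.

*bergavom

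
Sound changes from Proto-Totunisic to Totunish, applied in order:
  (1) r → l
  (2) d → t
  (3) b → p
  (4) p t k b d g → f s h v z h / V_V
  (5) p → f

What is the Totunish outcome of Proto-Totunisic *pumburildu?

fumfuliltu

Totunish: *pumburildu
  pumburildu → pumbulildu   [unconditioned shift]
  pumbulildu → pumbuliltu   [unconditioned shift]
  pumbuliltu → pumpuliltu   [unconditioned shift]
  pumpuliltu (rule 4 does not apply)
  pumpuliltu → fumfuliltu   [unconditioned shift]
  giving Totunish fumfuliltu.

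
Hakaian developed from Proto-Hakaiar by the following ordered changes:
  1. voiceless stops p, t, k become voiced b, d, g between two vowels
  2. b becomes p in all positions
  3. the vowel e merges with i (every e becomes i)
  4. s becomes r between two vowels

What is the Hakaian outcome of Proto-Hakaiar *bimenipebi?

piminipipi

Hakaian: start from *bimenipebi.
  rule 1 (intervocalic voicing): bimenipebi → bimenibebi
  rule 2 (unconditioned shift): bimenibebi → pimenipepi
  rule 3 (vowel merger): pimenipepi → piminipipi
  rule 4: no change — piminipipi
  ⇒ Hakaian piminipipi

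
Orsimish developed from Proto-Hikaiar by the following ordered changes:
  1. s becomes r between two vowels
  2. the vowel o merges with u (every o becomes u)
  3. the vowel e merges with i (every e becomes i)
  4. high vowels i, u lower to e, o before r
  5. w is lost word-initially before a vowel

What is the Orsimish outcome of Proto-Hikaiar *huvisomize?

Orsimish: start from *huvisomize.
  rule 1 (rhotacism): huvisomize → huviromize
  rule 2 (vowel merger): huviromize → huvirumize
  rule 3 (vowel merger): huvirumize → huvirumizi
  rule 4 (pre-rhotic lowering): huvirumizi → huverumizi
  rule 5: no change — huverumizi
  ⇒ Orsimish huverumizi

huverumizi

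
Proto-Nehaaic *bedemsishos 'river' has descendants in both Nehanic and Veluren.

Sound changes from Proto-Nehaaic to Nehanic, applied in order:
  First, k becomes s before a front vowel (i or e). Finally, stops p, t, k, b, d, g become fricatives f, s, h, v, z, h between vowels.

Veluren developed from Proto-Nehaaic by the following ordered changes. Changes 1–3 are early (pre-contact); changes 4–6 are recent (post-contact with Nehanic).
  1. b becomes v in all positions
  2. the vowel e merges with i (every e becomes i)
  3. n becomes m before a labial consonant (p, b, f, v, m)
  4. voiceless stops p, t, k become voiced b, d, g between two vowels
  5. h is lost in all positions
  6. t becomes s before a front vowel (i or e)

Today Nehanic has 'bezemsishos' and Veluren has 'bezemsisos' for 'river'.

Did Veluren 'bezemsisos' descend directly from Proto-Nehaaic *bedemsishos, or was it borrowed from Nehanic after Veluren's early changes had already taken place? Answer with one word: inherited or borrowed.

If inherited, *bedemsishos would pass through all of Veluren's changes:
Veluren: *bedemsishos > vedemsishos > vidimsishos > vidimsisos  (by unconditioned shift, vowel merger, h-loss)
If borrowed from Nehanic 'bezemsishos' after the early changes, it would undergo only the recent ones:
  rule 4 (intervocalic voicing): no change (bezemsishos)
  rule 5 (h-loss): bezemsishos → bezemsisos
  rule 6 (palatalisation): no change (bezemsisos)
  ⇒ as a loan: bezemsisos
Veluren 'bezemsisos' matches the loan outcome 'bezemsisos', not the inherited 'vidimsisos' — it skipped the early Veluren changes, so it was borrowed from Nehanic.

borrowed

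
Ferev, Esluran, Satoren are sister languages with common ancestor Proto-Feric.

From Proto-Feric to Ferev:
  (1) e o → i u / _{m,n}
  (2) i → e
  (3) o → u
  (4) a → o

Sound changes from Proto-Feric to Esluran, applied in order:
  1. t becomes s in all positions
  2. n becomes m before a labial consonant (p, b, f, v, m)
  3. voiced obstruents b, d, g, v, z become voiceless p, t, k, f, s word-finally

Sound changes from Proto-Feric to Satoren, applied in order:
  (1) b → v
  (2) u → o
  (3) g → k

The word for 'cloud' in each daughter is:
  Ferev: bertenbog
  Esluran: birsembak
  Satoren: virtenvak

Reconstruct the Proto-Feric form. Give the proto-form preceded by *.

*birtenbag

Position 8: Ferev has o, Esluran has a, Satoren has a. Esluran preserves a here (none of its changes turn any other segment into a), so the proto-segment is *a.
Position 2: Ferev has e, Esluran has i, Satoren has i. Esluran preserves i here (none of its changes turn any other segment into i), so the proto-segment is *i.
Position 1: Ferev has b, Esluran has b, Satoren has v. Ferev preserves b here (none of its changes turn any other segment into b), so the proto-segment is *b.
This points to *birtenbag. Verify forward in each daughter:
Ferev: *birtenbag > birtinbag > bertenbag > bertenbog  (by pre-nasal raising, vowel merger, vowel merger)
Esluran: *birtenbag
  birtenbag → birsenbag   [unconditioned shift]
  birsenbag → birsembag   [nasal place assimilation]
  birsembag → birsembak   [final devoicing]
  giving Esluran birsembak.
Satoren: start from *birtenbag.
  rule 1 (unconditioned shift): birtenbag → virtenvag
  rule 2: no change — virtenvag
  rule 3 (unconditioned shift): virtenvag → virtenvak
  ⇒ Satoren virtenvak
*birtenbag is the unique common source.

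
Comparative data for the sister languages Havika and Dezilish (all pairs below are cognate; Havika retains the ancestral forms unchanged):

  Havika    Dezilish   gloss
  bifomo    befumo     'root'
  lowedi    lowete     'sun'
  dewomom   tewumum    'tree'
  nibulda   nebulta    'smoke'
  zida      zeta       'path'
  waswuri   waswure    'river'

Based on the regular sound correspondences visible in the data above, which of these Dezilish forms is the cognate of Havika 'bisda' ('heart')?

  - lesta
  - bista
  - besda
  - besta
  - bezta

zida ~ zeta — Havika i corresponds to Dezilish e after a consonant, before a consonant other than r, m, n, p, b, f, v.
nibulda ~ nebulta — Havika d corresponds to Dezilish t after a consonant, before a back vowel.
Applying these to Havika 'bisda':
  bisda → besda   (i→e after a consonant, before a consonant other than r, m, n, p, b, f, v)
  besda → besta   (d→t after a consonant, before a back vowel)
So the Dezilish cognate is 'besta'.

besta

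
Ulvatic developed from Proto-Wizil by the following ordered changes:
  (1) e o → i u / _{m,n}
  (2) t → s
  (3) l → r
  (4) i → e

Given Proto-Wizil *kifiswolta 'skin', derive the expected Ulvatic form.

kefesworsa

Ulvatic: *kifiswolta > kifiswolsa > kifisworsa > kefesworsa  (by unconditioned shift, unconditioned shift, vowel merger)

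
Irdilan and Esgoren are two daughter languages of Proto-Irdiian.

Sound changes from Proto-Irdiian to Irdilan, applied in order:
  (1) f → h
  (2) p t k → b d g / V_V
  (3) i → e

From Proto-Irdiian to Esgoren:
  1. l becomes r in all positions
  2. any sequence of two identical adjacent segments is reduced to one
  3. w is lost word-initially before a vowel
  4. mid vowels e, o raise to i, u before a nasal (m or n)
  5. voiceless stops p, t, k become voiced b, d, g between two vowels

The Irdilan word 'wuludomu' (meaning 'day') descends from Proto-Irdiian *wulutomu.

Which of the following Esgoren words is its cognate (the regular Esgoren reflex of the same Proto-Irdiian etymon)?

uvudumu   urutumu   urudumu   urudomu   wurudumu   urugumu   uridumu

Esgoren: *wulutomu > wurutomu > urutomu > urutumu > urudumu  (by unconditioned shift, glide loss, pre-nasal raising, intervocalic voicing)
Among the options, 'urudumu' alone shows every Esgoren change applied in order.

urudumu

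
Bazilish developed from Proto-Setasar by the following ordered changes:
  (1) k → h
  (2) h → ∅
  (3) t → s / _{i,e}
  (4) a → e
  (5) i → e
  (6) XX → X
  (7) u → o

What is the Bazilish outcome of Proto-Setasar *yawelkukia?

yeweloe

Bazilish: start from *yawelkukia.
  rule 1 (unconditioned shift): yawelkukia → yawelhuhia
  rule 2 (h-loss): yawelhuhia → yaweluia
  rule 3: no change — yaweluia
  rule 4 (vowel merger): yaweluia → yeweluie
  rule 5 (vowel merger): yeweluie → yeweluee
  rule 6 (degemination): yeweluee → yewelue
  rule 7 (vowel merger): yewelue → yeweloe
  ⇒ Bazilish yeweloe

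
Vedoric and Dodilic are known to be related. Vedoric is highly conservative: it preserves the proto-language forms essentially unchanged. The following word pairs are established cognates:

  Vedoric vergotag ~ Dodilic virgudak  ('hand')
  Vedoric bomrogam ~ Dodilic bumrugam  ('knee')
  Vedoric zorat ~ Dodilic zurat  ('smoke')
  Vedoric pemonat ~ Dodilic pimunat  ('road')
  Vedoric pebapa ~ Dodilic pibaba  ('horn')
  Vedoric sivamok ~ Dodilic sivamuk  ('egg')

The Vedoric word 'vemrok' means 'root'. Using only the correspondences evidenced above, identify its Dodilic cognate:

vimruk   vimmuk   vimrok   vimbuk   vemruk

vimruk

pemonat ~ pimunat — Vedoric e corresponds to Dodilic i after a consonant, before a nasal.
vergotag ~ virgudak, bomrogam ~ bumrugam — Vedoric o corresponds to Dodilic u after a consonant, before a consonant other than r, m, n, p, b, f, v.
Applying these to Vedoric 'vemrok':
  vemrok → vimrok   (e→i after a consonant, before a nasal)
  vimrok → vimruk   (o→u after a consonant, before a consonant other than r, m, n, p, b, f, v)
So the Dodilic cognate is 'vimruk'.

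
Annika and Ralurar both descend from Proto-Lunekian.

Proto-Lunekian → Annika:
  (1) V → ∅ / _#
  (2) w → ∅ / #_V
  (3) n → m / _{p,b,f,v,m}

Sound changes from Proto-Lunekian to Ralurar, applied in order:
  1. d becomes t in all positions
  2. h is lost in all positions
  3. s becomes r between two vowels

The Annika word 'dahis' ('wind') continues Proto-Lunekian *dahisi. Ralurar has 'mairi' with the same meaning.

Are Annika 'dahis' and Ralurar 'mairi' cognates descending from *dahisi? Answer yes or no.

Derive the expected Ralurar reflex of *dahisi:
Ralurar: start from *dahisi.
  rule 1 (unconditioned shift): dahisi → tahisi
  rule 2 (h-loss): tahisi → taisi
  rule 3 (rhotacism): taisi → tairi
  ⇒ Ralurar tairi
The regular Ralurar reflex would be 'tairi', but the attested form is 'mairi'. The correspondence is irregular, so they are not cognates (the Ralurar form has a different source).

no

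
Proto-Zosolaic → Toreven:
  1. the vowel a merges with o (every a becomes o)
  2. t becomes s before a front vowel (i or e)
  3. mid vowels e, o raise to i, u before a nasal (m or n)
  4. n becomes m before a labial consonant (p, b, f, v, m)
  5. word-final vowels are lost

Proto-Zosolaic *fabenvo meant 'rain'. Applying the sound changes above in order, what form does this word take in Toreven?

fobimv

Toreven: start from *fabenvo.
  rule 1 (vowel merger): fabenvo → fobenvo
  rule 2: no change — fobenvo
  rule 3 (pre-nasal raising): fobenvo → fobinvo
  rule 4 (nasal place assimilation): fobinvo → fobimvo
  rule 5 (apocope): fobimvo → fobimv
  ⇒ Toreven fobimv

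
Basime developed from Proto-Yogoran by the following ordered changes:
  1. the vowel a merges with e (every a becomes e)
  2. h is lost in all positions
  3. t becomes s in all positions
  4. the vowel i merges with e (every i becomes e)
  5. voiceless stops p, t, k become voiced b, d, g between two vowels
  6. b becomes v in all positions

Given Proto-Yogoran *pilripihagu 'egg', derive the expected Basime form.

pelreveegu

Basime: *pilripihagu > pilripihegu > pilripiegu > pelrepeegu > pelrebeegu > pelreveegu  (by vowel merger, h-loss, vowel merger, intervocalic voicing, unconditioned shift)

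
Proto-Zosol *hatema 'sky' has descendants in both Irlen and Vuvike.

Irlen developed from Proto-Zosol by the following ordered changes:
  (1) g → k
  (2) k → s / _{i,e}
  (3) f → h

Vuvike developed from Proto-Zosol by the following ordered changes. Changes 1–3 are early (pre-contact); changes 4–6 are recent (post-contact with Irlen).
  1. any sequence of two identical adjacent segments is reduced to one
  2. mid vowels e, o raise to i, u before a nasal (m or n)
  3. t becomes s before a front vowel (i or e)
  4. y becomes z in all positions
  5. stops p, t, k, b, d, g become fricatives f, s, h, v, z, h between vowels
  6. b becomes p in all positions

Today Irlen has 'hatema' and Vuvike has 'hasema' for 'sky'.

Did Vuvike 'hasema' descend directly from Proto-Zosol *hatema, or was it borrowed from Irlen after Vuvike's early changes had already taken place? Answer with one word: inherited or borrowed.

borrowed

If inherited, *hatema would pass through all of Vuvike's changes:
Vuvike: *hatema
  hatema (rule 1 does not apply)
  hatema → hatima   [pre-nasal raising]
  hatima → hasima   [palatalisation]
  hasima (rule 4 does not apply)
  hasima (rule 5 does not apply)
  hasima (rule 6 does not apply)
  giving Vuvike hasima.
If borrowed from Irlen 'hatema' after the early changes, it would undergo only the recent ones:
  rule 4 (unconditioned shift): no change (hatema)
  rule 5 (intervocalic lenition): hatema → hasema
  rule 6 (unconditioned shift): no change (hasema)
  ⇒ as a loan: hasema
Vuvike 'hasema' matches the loan outcome 'hasema', not the inherited 'hasima' — it skipped the early Vuvike changes, so it was borrowed from Irlen.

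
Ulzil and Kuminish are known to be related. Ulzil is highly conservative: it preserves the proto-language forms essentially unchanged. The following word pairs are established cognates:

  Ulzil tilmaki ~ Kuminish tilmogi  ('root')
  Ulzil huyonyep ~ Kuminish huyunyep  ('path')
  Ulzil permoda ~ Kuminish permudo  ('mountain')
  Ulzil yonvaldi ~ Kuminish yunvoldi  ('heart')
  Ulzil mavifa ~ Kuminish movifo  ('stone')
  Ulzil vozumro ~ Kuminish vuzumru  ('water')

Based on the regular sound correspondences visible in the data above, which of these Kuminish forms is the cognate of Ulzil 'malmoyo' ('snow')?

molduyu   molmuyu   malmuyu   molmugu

molmuyu

tilmaki ~ tilmogi, yonvaldi ~ yunvoldi — Ulzil a corresponds to Kuminish o after a consonant, before a consonant other than r, m, n, p, b, f, v.
permoda ~ permudo, vozumro ~ vuzumru — Ulzil o corresponds to Kuminish u after a consonant, before a consonant other than r, m, n, p, b, f, v.
vozumro ~ vuzumru — Ulzil o corresponds to Kuminish u word-finally.
Applying these to Ulzil 'malmoyo':
  malmoyo → molmoyo   (a→o after a consonant, before a consonant other than r, m, n, p, b, f, v)
  molmoyo → molmuyo   (o→u after a consonant, before a consonant other than r, m, n, p, b, f, v)
  molmuyo → molmuyu   (o→u word-finally)
So the Kuminish cognate is 'molmuyu'.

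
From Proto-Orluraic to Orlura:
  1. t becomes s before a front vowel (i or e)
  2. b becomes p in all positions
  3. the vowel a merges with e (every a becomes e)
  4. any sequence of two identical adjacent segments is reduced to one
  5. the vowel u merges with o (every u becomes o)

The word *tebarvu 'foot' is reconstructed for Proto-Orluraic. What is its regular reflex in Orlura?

Orlura: *tebarvu
  tebarvu → sebarvu   [palatalisation]
  sebarvu → separvu   [unconditioned shift]
  separvu → sepervu   [vowel merger]
  sepervu (rule 4 does not apply)
  sepervu → sepervo   [vowel merger]
  giving Orlura sepervo.

sepervo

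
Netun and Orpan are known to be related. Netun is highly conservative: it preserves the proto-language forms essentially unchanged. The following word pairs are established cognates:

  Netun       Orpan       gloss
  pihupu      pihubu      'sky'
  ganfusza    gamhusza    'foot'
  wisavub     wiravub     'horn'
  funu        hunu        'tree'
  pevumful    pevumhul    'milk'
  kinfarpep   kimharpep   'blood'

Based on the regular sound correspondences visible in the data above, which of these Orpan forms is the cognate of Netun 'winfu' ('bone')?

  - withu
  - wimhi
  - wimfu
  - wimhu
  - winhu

ganfusza ~ gamhusza, kinfarpep ~ kimharpep — Netun n corresponds to Orpan m after a vowel, before a labial obstruent.
ganfusza ~ gamhusza, pevumful ~ pevumhul — Netun f corresponds to Orpan h after a consonant, before a back vowel.
Applying these to Netun 'winfu':
  winfu → wimfu   (n→m after a vowel, before a labial obstruent)
  wimfu → wimhu   (f→h after a consonant, before a back vowel)
So the Orpan cognate is 'wimhu'.

wimhu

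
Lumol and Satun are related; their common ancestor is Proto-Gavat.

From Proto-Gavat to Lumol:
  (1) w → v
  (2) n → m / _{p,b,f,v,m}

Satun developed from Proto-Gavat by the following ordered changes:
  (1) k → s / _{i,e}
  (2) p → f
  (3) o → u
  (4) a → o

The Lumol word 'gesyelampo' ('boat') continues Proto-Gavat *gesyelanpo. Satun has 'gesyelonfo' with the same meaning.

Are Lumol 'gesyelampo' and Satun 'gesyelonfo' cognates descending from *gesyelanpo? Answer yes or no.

Derive the expected Satun reflex of *gesyelanpo:
Satun: *gesyelanpo > gesyelanfo > gesyelanfu > gesyelonfu  (by unconditioned shift, vowel merger, vowel merger)
The regular Satun reflex would be 'gesyelonfu', but the attested form is 'gesyelonfo'. The correspondence is irregular, so they are not cognates (the Satun form has a different source).

no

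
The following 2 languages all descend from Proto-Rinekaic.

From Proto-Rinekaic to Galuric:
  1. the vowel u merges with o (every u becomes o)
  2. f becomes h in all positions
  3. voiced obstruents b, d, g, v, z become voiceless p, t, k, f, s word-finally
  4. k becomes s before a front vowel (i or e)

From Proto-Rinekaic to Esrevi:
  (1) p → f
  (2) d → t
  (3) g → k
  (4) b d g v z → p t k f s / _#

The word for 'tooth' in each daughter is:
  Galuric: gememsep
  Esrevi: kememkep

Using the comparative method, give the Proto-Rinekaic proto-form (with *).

*gememkeb

Position 6: Galuric has s, Esrevi has k. Taking the neighbouring segments as reconstructed: Galuric s could go back to *k or *s; Esrevi k could go back to *k or *g — the one source consistent with every daughter is *k.
Position 8: Galuric has p, Esrevi has p. In Esrevi, p can only continue *b, so the proto-segment is *b.
Position 1: Galuric has g, Esrevi has k. Galuric preserves g here (none of its changes turn any other segment into g), so the proto-segment is *g.
Verify the candidate proto-form against each daughter:
Galuric: *gememkeb > gememkep > gememsep  (by final devoicing, palatalisation)
Esrevi: *gememkeb
  gememkeb (rule 1 does not apply)
  gememkeb (rule 2 does not apply)
  gememkeb → kememkeb   [unconditioned shift]
  kememkeb → kememkep   [final devoicing]
  giving Esrevi kememkep.
*gememkeb is the unique common source.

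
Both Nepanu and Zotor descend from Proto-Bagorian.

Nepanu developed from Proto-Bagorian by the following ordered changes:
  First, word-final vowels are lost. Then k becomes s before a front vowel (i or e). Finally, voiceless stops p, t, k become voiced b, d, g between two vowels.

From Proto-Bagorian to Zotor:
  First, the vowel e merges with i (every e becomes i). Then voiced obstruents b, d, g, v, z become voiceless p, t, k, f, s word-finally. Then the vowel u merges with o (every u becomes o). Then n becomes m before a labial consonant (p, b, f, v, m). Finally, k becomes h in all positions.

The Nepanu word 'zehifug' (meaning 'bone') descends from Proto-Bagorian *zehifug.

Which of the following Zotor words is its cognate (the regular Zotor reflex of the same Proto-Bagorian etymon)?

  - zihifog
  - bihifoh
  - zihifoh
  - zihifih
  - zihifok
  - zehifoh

zihifoh

Zotor: start from *zehifug.
  rule 1 (vowel merger): zehifug → zihifug
  rule 2 (final devoicing): zihifug → zihifuk
  rule 3 (vowel merger): zihifuk → zihifok
  rule 4: no change — zihifok
  rule 5 (unconditioned shift): zihifok → zihifoh
  ⇒ Zotor zihifoh
Only 'zihifoh' matches the regular Zotor development of *zehifug.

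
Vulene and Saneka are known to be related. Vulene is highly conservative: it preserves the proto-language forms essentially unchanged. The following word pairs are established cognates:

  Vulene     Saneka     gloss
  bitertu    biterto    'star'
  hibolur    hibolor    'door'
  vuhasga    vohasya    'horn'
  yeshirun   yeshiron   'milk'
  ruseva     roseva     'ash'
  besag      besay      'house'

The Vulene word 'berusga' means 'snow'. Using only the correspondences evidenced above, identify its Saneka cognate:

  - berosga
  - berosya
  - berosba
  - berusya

vuhasga ~ vohasya, ruseva ~ roseva — Vulene u corresponds to Saneka o after a consonant, before a consonant other than r, m, n, p, b, f, v.
vuhasga ~ vohasya — Vulene g corresponds to Saneka y after a consonant, before a back vowel.
Applying these to Vulene 'berusga':
  berusga → berosga   (u→o after a consonant, before a consonant other than r, m, n, p, b, f, v)
  berosga → berosya   (g→y after a consonant, before a back vowel)
So the Saneka cognate is 'berosya'.

berosya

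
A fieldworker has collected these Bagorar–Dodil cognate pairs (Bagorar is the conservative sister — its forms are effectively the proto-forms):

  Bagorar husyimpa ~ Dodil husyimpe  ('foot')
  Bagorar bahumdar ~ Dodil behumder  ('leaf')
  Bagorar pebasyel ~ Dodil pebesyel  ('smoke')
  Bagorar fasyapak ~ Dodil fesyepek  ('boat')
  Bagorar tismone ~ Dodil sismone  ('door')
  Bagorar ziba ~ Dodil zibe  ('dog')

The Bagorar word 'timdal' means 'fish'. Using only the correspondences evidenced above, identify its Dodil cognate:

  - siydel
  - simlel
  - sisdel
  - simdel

tismone ~ sismone — Bagorar t corresponds to Dodil s word-initially before a front vowel.
bahumdar ~ behumder, pebasyel ~ pebesyel — Bagorar a corresponds to Dodil e after a consonant, before a consonant other than r, m, n, p, b, f, v.
Applying these to Bagorar 'timdal':
  timdal → simdal   (t→s word-initially before a front vowel)
  simdal → simdel   (a→e after a consonant, before a consonant other than r, m, n, p, b, f, v)
So the Dodil cognate is 'simdel'.

simdel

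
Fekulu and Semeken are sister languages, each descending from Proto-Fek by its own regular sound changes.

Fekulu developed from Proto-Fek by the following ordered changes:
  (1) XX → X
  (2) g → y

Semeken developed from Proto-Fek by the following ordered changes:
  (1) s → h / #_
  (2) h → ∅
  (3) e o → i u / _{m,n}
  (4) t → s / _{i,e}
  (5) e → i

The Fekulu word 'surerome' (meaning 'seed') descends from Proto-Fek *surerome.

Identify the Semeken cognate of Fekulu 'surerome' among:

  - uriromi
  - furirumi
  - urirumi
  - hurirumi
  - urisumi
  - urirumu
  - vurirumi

Semeken: *surerome
  surerome → hurerome   [debuccalisation]
  hurerome → urerome   [h-loss]
  urerome → urerume   [pre-nasal raising]
  urerume (rule 4 does not apply)
  urerume → urirumi   [vowel merger]
  giving Semeken urirumi.

urirumi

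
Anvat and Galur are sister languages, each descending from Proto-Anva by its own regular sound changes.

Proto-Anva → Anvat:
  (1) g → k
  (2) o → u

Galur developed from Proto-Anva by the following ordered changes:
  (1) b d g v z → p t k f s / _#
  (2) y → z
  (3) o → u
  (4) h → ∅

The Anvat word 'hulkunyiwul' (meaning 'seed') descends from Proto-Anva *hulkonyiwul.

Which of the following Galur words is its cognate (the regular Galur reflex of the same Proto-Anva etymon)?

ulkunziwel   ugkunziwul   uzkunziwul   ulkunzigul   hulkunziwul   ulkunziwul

ulkunziwul

Galur: *hulkonyiwul > hulkonziwul > hulkunziwul > ulkunziwul  (by unconditioned shift, vowel merger, h-loss)
Among the options, 'ulkunziwul' alone shows every Galur change applied in order.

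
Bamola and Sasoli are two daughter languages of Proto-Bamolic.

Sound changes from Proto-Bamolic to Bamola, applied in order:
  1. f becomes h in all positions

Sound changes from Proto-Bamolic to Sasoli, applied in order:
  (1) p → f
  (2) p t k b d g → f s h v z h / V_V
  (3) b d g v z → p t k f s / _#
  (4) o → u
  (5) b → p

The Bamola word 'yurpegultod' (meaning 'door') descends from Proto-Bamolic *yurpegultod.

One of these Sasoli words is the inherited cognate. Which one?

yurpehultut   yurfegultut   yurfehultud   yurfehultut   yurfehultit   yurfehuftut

Sasoli: start from *yurpegultod.
  rule 1 (unconditioned shift): yurpegultod → yurfegultod
  rule 2 (intervocalic lenition): yurfegultod → yurfehultod
  rule 3 (final devoicing): yurfehultod → yurfehultot
  rule 4 (vowel merger): yurfehultot → yurfehultut
  rule 5: no change — yurfehultut
  ⇒ Sasoli yurfehultut
Only 'yurfehultut' matches the regular Sasoli development of *yurpegultod.

yurfehultut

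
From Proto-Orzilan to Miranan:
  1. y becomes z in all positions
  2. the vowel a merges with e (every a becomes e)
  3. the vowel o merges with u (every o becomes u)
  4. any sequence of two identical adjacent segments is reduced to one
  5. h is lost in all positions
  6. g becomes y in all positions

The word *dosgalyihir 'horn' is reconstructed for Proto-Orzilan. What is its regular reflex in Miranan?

dusyelziir

Miranan: start from *dosgalyihir.
  rule 1 (unconditioned shift): dosgalyihir → dosgalzihir
  rule 2 (vowel merger): dosgalzihir → dosgelzihir
  rule 3 (vowel merger): dosgelzihir → dusgelzihir
  rule 4: no change — dusgelzihir
  rule 5 (h-loss): dusgelzihir → dusgelziir
  rule 6 (unconditioned shift): dusgelziir → dusyelziir
  ⇒ Miranan dusyelziir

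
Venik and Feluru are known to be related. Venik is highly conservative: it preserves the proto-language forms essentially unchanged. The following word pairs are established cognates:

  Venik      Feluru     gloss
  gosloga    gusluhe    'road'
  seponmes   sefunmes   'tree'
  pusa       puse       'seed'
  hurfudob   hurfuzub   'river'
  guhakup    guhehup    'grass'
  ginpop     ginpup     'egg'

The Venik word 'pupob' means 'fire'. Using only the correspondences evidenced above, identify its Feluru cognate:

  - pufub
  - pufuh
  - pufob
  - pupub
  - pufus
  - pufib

pufub

seponmes ~ sefunmes — Venik p corresponds to Feluru f between vowels (before a back vowel).
hurfudob ~ hurfuzub — Venik o corresponds to Feluru u after a consonant, before a labial obstruent.
Applying these to Venik 'pupob':
  pupob → pufob   (p→f between vowels (before a back vowel))
  pufob → pufub   (o→u after a consonant, before a labial obstruent)
So the Feluru cognate is 'pufub'.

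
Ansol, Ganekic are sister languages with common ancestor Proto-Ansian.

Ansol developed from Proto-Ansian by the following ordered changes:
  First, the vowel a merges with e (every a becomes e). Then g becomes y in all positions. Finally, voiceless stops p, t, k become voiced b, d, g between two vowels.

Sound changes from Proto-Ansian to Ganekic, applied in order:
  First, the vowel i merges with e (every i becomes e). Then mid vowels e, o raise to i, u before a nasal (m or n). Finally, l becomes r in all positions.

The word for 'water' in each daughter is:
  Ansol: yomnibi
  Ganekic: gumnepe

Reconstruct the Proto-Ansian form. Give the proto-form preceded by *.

*gomnipi

Position 2: Ansol has o, Ganekic has u. Ansol preserves o here (none of its changes turn any other segment into o), so the proto-segment is *o.
Position 1: Ansol has y, Ganekic has g. Ganekic preserves g here (none of its changes turn any other segment into g), so the proto-segment is *g.
Position 7: Ansol has i, Ganekic has e. Ansol preserves i here (none of its changes turn any other segment into i), so the proto-segment is *i.
This points to *gomnipi. Verify forward in each daughter:
Ansol: start from *gomnipi.
  rule 1: no change — gomnipi
  rule 2 (unconditioned shift): gomnipi → yomnipi
  rule 3 (intervocalic voicing): yomnipi → yomnibi
  ⇒ Ansol yomnibi
Ganekic: start from *gomnipi.
  rule 1 (vowel merger): gomnipi → gomnepe
  rule 2 (pre-nasal raising): gomnepe → gumnepe
  rule 3: no change — gumnepe
  ⇒ Ganekic gumnepe
*gomnipi is the unique common source.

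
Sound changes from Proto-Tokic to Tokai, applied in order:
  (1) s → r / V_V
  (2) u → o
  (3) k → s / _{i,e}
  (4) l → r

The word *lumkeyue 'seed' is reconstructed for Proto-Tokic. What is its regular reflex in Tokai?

romseyoe

Tokai: *lumkeyue
  lumkeyue (rule 1 does not apply)
  lumkeyue → lomkeyoe   [vowel merger]
  lomkeyoe → lomseyoe   [palatalisation]
  lomseyoe → romseyoe   [unconditioned shift]
  giving Tokai romseyoe.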